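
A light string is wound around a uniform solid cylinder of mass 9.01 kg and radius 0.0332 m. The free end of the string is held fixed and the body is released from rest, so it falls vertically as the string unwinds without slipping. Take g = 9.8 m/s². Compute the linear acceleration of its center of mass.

Translation: Mg − T = Ma. Rotation about the center: TR = Iα with I = ½MR².
With a = αR: T = (I/R²)a = (1/2)M a, so Mg = (1 + 0.5000)Ma.
a = g/(1 + 0.5000) = 9.8/1.500 = 6.533 m/s².

a ≈ 6.53 m/s²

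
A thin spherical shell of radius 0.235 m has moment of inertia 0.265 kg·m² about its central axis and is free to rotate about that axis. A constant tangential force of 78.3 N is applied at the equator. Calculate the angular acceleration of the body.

τ = F R = (78.3)(0.235) = 18.40 N·m.
From τ = Iα: α = 18.40/0.2650 = 69.44 rad/s².

α ≈ 69.4 rad/s²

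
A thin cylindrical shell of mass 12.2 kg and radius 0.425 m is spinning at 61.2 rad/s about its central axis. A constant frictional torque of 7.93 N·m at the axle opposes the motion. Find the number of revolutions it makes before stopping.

I = MR² = (12.2)(0.425)² = 2.204 kg·m².
The net torque has magnitude 7.93 N·m, opposing ω.
|α| = τ/I = 7.930/2.204 = 3.599 rad/s² (deceleration).
ω² = ω₀² − 2|α|θ with ω = 0 ⇒ θ = ω₀²/(2|α|) = 520.4 rad = 82.82 rev.

≈ 82.8 revolutions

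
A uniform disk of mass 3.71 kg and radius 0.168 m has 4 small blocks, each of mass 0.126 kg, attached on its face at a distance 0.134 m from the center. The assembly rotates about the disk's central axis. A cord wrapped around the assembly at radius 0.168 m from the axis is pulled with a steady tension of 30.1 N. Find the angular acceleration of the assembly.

I_disk = ½MR² = ½(3.71)(0.168)² = 0.05236 kg·m².
I_blocks = 4·m·r² = 4(0.126)(0.134)² = 0.009050 kg·m².
Total I = 0.06141 kg·m².
τ = F r = (30.1)(0.168) = 5.057 N·m.
α = τ/I = 5.057/0.06141 = 82.35 rad/s².

α ≈ 82.4 rad/s²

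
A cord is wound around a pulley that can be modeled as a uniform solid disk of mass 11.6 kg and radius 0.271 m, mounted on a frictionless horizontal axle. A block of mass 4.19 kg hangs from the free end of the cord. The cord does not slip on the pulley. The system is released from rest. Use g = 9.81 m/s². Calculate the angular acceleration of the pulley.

I = ½MR² = (1/2)(11.6)(0.271)² = 0.4260 kg·m².
Block: mg − T = ma. Pulley: TR = Iα. No-slip: a = αR, so T = (I/R²)a = 5.800·a.
Then mg = (m + 5.800)a, so a = (4.19)(9.81)/(4.19 + 5.800) = 4.115 m/s².
α = a/R = 4.115/0.271 = 15.18 rad/s².

α ≈ 15.2 rad/s²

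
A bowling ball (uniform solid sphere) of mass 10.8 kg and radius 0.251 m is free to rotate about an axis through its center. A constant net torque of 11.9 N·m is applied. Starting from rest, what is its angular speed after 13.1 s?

ω ≈ 573 rad/s

I = (2/5)MR² = (2/5)(10.8)(0.251)² = 0.2722 kg·m².
α = τ/I = 11.9/0.2722 = 43.72 rad/s².
ω = ω₀ + αt = 0 + (43.72)(13.1) = 572.8 rad/s.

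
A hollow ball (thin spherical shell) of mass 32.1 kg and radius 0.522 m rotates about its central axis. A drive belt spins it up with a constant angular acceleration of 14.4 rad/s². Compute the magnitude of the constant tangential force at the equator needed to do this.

I = (2/3)MR² = (2/3)(32.1)(0.522)² = 5.831 kg·m².
The required torque is τ = Iα = (5.831)(14.40) = 83.97 N·m.
A tangential force at the equator gives τ = FR, so F = τ/R = 83.97/0.522 = 160.9 N.

F ≈ 161 N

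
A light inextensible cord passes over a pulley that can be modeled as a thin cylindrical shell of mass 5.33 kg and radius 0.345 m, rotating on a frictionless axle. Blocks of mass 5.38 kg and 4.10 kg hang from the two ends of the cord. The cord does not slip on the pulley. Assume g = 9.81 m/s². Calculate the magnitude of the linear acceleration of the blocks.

a ≈ 0.848 m/s²

I = MR² = (5.33)(0.345)² = 0.6344 kg·m².
Heavier block: m₁g − T₁ = m₁a. Lighter block: T₂ − m₂g = m₂a.
Pulley: (T₁ − T₂)R = Iα = I(a/R), so T₁ − T₂ = (I/R²)a = 1·M_p a = 5.330·a.
Adding the three: (m₁ − m₂)g = (m₁ + m₂ + 5.330)a, so a = (5.38 − 4.10)(9.81)/(5.38 + 4.10 + 5.330) = 0.8479 m/s².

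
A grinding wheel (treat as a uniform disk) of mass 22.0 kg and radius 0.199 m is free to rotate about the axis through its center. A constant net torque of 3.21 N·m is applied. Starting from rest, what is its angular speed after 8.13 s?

I = ½MR² = (1/2)(22.0)(0.199)² = 0.4356 kg·m².
α = τ/I = 3.21/0.4356 = 7.369 rad/s².
ω = ω₀ + αt = 0 + (7.369)(8.13) = 59.91 rad/s.

ω ≈ 59.9 rad/s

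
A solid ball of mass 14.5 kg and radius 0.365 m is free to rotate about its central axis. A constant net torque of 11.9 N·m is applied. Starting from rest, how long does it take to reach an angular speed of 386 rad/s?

t ≈ 25.1 s

I = (2/5)MR² = (2/5)(14.5)(0.365)² = 0.7727 kg·m².
α = τ/I = 11.9/0.7727 = 15.40 rad/s².
ω = αt ⇒ t = ω/α = 386/15.40 = 25.06 s.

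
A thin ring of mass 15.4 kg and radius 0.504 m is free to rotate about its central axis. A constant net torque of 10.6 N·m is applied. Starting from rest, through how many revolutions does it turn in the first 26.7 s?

I = MR² = (15.4)(0.504)² = 3.912 kg·m².
α = τ/I = 10.6/3.912 = 2.710 rad/s².
θ = ½αt² = ½(2.710)(26.7)² = 965.9 rad.
Revolutions = θ/(2π) = 153.7.

≈ 154 revolutions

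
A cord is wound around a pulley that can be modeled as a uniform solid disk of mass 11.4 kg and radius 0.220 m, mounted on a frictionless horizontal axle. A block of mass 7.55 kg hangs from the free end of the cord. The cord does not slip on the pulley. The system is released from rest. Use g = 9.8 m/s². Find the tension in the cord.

T ≈ 31.8 N

I = ½MR² = (1/2)(11.4)(0.220)² = 0.2759 kg·m².
Block: mg − T = ma. Pulley: TR = Iα. No-slip: a = αR, so T = (I/R²)a = 5.700·a.
Then mg = (m + 5.700)a, so a = (7.55)(9.8)/(7.55 + 5.700) = 5.584 m/s².
T = 5.700·a = 31.83 N.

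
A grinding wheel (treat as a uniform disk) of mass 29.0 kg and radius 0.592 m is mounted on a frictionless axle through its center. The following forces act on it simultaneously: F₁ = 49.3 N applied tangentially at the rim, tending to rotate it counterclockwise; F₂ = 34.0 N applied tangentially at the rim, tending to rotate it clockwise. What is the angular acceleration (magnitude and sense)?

I = ½MR² = (1/2)(29.0)(0.592)² = 5.082 kg·m².
Taking counterclockwise as positive: τ₁ = +(49.3)(0.592) = +29.19 N·m; τ₂ = −(34.0)(0.592) = −20.13 N·m.
Net torque τ = 9.058 N·m.
α = τ/I = 9.058/5.082 = 1.782 rad/s².

α ≈ 1.78 rad/s², counterclockwise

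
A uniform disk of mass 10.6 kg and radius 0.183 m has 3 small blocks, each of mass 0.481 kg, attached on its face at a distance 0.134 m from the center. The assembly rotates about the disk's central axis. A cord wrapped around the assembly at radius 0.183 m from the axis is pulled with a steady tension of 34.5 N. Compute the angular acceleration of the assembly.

I_disk = ½MR² = ½(10.6)(0.183)² = 0.1775 kg·m².
I_blocks = 3·m·r² = 3(0.481)(0.134)² = 0.02591 kg·m².
Total I = 0.2034 kg·m².
τ = F r = (34.5)(0.183) = 6.313 N·m.
α = τ/I = 6.313/0.2034 = 31.04 rad/s².

α ≈ 31.0 rad/s²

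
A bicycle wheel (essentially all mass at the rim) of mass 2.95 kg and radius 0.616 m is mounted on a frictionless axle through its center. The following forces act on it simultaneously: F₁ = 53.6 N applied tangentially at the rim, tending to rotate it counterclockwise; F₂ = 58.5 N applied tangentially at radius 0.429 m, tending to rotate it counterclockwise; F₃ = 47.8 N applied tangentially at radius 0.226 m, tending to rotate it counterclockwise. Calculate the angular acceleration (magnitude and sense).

α ≈ 61.6 rad/s², counterclockwise

I = MR² = (2.95)(0.616)² = 1.119 kg·m².
Taking counterclockwise as positive: τ₁ = +(53.6)(0.616) = +33.02 N·m; τ₂ = +(58.5)(0.429) = +25.10 N·m; τ₃ = +(47.8)(0.226) = +10.80 N·m.
Net torque τ = 68.92 N·m.
α = τ/I = 68.92/1.119 = 61.57 rad/s².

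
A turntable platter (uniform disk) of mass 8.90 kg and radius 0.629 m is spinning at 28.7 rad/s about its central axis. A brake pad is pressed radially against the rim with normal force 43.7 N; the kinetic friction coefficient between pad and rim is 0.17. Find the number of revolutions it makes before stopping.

≈ 24.7 revolutions

I = ½MR² = (1/2)(8.90)(0.629)² = 1.761 kg·m².
Friction force f = μN = (0.17)(43.7) = 7.429 N at the rim; torque magnitude τ = fR = 4.673 N·m, opposing ω.
|α| = τ/I = 4.673/1.761 = 2.654 rad/s² (deceleration).
ω² = ω₀² − 2|α|θ with ω = 0 ⇒ θ = ω₀²/(2|α|) = 155.2 rad = 24.70 rev.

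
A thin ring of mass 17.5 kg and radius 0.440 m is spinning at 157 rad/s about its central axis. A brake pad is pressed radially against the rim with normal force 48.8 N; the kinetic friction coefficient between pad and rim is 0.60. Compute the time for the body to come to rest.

t ≈ 41.3 s

I = MR² = (17.5)(0.440)² = 3.388 kg·m².
Friction force f = μN = (0.60)(48.8) = 29.28 N at the rim; torque magnitude τ = fR = 12.88 N·m, opposing ω.
|α| = τ/I = 12.88/3.388 = 3.803 rad/s² (deceleration).
0 = ω₀ − |α|t ⇒ t = ω₀/|α| = 157/3.803 = 41.29 s.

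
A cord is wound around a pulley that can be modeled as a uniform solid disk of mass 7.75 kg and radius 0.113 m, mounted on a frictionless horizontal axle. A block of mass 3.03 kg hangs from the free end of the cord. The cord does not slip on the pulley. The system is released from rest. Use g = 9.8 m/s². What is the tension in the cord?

I = ½MR² = (1/2)(7.75)(0.113)² = 0.04948 kg·m².
Block: mg − T = ma. Pulley: TR = Iα. No-slip: a = αR, so T = (I/R²)a = 3.875·a.
Then mg = (m + 3.875)a, so a = (3.03)(9.8)/(3.03 + 3.875) = 4.300 m/s².
T = 3.875·a = 16.66 N.

T ≈ 16.7 N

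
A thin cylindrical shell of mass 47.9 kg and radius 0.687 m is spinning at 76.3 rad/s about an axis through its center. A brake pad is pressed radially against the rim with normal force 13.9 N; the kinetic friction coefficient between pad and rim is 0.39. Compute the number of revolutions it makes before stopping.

≈ 2810 revolutions

I = MR² = (47.9)(0.687)² = 22.61 kg·m².
Friction force f = μN = (0.39)(13.9) = 5.421 N at the rim; torque magnitude τ = fR = 3.724 N·m, opposing ω.
|α| = τ/I = 3.724/22.61 = 0.1647 rad/s² (deceleration).
ω² = ω₀² − 2|α|θ with ω = 0 ⇒ θ = ω₀²/(2|α|) = 17670 rad = 2812 rev.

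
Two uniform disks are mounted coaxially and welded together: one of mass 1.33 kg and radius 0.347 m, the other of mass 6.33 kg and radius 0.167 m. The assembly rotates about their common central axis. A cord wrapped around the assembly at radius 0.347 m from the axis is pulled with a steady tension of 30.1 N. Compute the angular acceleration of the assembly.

α ≈ 62.0 rad/s²

I = ½M₁R₁² + ½M₂R₂² = ½(1.33)(0.347)² + ½(6.33)(0.167)² = 0.1683 kg·m².
τ = F r = (30.1)(0.347) = 10.44 N·m.
α = τ/I = 10.44/0.1683 = 62.05 rad/s².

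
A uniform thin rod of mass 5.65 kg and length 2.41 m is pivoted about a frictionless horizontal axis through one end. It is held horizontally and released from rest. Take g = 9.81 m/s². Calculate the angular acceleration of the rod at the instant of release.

α ≈ 6.11 rad/s²

About the pivot, I = (1/3)ML² = (1/3)(5.65)(2.41)² = 10.94 kg·m².
The weight acts at the center, a distance L/2 = 1.205 m from the pivot; τ = Mg(L/2) = 66.79 N·m.
α = τ/I = 66.79/10.94 = 6.106 rad/s².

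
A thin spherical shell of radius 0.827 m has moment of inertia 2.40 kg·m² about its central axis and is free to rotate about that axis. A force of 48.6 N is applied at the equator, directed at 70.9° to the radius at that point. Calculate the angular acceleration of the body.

α ≈ 15.8 rad/s²

Only the tangential component produces torque: τ = F R sinθ = (48.6)(0.827) sin 70.9° = 37.98 N·m.
From τ = Iα: α = 37.98/2.400 = 15.82 rad/s².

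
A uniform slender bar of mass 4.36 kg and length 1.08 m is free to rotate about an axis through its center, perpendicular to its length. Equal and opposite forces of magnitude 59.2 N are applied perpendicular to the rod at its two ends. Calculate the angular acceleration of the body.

α ≈ 151 rad/s²

I = (1/12)ML² = (1/12)(4.36)(1.08)² = 0.4238 kg·m².
The couple gives τ = F·(L/2) + F·(L/2) = F L = (59.2)(1.08) = 63.94 N·m.
Newton's second law for rotation, τ = Iα, gives α = τ/I = 63.94/0.4238 = 150.9 rad/s².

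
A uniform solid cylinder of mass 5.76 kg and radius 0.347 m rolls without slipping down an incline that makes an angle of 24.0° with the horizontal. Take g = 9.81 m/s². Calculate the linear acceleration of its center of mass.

Translation along the incline: Mg sinθ − f = Ma.
Rotation about the center: fR = Iα with I = ½MR². No-slip gives a = αR, so f = (I/R²)a = (1/2)M a.
Substituting: Mg sinθ = (1 + 0.5000)Ma, so a = g sinθ/(1 + 0.5000) = (9.81) sin 24.0° / 1.500 = 2.660 m/s².

a ≈ 2.66 m/s²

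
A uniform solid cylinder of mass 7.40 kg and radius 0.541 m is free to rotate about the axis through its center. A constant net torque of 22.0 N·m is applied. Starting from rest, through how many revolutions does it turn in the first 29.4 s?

I = ½MR² = (1/2)(7.40)(0.541)² = 1.083 kg·m².
α = τ/I = 22.0/1.083 = 20.32 rad/s².
θ = ½αt² = ½(20.32)(29.4)² = 8780 rad.
Revolutions = θ/(2π) = 1397.

≈ 1400 revolutions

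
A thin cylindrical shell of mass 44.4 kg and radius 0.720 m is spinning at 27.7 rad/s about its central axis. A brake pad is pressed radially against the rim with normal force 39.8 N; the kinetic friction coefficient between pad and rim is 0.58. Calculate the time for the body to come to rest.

I = MR² = (44.4)(0.720)² = 23.02 kg·m².
Friction force f = μN = (0.58)(39.8) = 23.08 N at the rim; torque magnitude τ = fR = 16.62 N·m, opposing ω.
|α| = τ/I = 16.62/23.02 = 0.7221 rad/s² (deceleration).
0 = ω₀ − |α|t ⇒ t = ω₀/|α| = 27.7/0.7221 = 38.36 s.

t ≈ 38.4 s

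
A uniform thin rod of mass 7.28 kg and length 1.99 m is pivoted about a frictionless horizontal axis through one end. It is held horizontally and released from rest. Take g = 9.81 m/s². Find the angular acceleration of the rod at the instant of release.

α ≈ 7.39 rad/s²

About the pivot, I = (1/3)ML² = (1/3)(7.28)(1.99)² = 9.610 kg·m².
The weight acts at the center, a distance L/2 = 0.9950 m from the pivot; τ = Mg(L/2) = 71.06 N·m.
α = τ/I = 71.06/9.610 = 7.394 rad/s².
(Equivalently α = (3g/(2L)) = 7.394 rad/s².)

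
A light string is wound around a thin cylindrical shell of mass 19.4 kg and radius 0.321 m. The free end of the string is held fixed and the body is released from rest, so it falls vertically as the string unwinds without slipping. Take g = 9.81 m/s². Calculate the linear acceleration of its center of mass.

Translation: Mg − T = Ma. Rotation about the center: TR = Iα with I = MR².
With a = αR: T = (I/R²)a = M a, so Mg = (1 + 1.000)Ma.
a = g/(1 + 1.000) = 9.81/2.000 = 4.905 m/s².

a ≈ 4.91 m/s²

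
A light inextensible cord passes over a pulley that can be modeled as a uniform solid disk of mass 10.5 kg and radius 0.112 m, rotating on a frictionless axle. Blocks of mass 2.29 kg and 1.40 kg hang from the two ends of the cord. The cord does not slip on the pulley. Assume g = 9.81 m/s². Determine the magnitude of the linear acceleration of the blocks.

I = ½MR² = (1/2)(10.5)(0.112)² = 0.06586 kg·m².
Heavier block: m₁g − T₁ = m₁a. Lighter block: T₂ − m₂g = m₂a.
Pulley: (T₁ − T₂)R = Iα = I(a/R), so T₁ − T₂ = (I/R²)a = (1/2)M_p a = 5.250·a.
Adding the three: (m₁ − m₂)g = (m₁ + m₂ + 5.250)a, so a = (2.29 − 1.40)(9.81)/(2.29 + 1.40 + 5.250) = 0.9766 m/s².

a ≈ 0.977 m/s²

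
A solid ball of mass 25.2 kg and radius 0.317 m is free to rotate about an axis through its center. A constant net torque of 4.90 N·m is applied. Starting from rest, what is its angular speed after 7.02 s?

I = (2/5)MR² = (2/5)(25.2)(0.317)² = 1.013 kg·m².
α = τ/I = 4.90/1.013 = 4.837 rad/s².
ω = ω₀ + αt = 0 + (4.837)(7.02) = 33.96 rad/s.

ω ≈ 34.0 rad/s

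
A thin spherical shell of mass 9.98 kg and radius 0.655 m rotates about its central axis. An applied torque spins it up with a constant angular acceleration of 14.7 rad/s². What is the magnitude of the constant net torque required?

τ ≈ 42.0 N·m

I = (2/3)MR² = (2/3)(9.98)(0.655)² = 2.854 kg·m².
τ = Iα = (2.854)(14.70) = 41.96 N·m.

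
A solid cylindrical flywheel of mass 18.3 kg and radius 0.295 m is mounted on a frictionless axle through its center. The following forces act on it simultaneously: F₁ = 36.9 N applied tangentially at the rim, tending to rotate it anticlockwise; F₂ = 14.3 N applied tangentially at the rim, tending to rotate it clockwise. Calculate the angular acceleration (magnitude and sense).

α ≈ 8.37 rad/s², anticlockwise

I = ½MR² = (1/2)(18.3)(0.295)² = 0.7963 kg·m².
Taking anticlockwise as positive: τ₁ = +(36.9)(0.295) = +10.89 N·m; τ₂ = −(14.3)(0.295) = −4.218 N·m.
Net torque τ = 6.667 N·m.
α = τ/I = 6.667/0.7963 = 8.373 rad/s².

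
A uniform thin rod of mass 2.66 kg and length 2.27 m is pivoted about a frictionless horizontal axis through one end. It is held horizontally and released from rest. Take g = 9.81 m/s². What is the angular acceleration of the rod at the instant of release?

α ≈ 6.48 rad/s²

About the pivot, I = (1/3)ML² = (1/3)(2.66)(2.27)² = 4.569 kg·m².
The weight acts at the center, a distance L/2 = 1.135 m from the pivot; τ = Mg(L/2) = 29.62 N·m.
α = τ/I = 29.62/4.569 = 6.482 rad/s².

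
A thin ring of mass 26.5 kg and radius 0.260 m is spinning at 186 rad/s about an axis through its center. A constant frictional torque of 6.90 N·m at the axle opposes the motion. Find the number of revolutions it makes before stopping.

≈ 715 revolutions

I = MR² = (26.5)(0.260)² = 1.791 kg·m².
The net torque has magnitude 6.90 N·m, opposing ω.
|α| = τ/I = 6.900/1.791 = 3.852 rad/s² (deceleration).
ω² = ω₀² − 2|α|θ with ω = 0 ⇒ θ = ω₀²/(2|α|) = 4491 rad = 714.8 rev.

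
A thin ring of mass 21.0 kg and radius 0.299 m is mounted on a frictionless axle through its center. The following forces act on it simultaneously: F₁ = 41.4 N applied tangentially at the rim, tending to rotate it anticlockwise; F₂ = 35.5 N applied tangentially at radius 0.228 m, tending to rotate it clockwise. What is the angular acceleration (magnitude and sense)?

I = MR² = (21.0)(0.299)² = 1.877 kg·m².
Taking anticlockwise as positive: τ₁ = +(41.4)(0.299) = +12.38 N·m; τ₂ = −(35.5)(0.228) = −8.094 N·m.
Net torque τ = 4.285 N·m.
α = τ/I = 4.285/1.877 = 2.282 rad/s².

α ≈ 2.28 rad/s², anticlockwise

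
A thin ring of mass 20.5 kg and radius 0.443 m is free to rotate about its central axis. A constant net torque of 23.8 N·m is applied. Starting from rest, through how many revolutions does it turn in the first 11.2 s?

≈ 59.1 revolutions

I = MR² = (20.5)(0.443)² = 4.023 kg·m².
α = τ/I = 23.8/4.023 = 5.916 rad/s².
θ = ½αt² = ½(5.916)(11.2)² = 371.0 rad.
Revolutions = θ/(2π) = 59.05.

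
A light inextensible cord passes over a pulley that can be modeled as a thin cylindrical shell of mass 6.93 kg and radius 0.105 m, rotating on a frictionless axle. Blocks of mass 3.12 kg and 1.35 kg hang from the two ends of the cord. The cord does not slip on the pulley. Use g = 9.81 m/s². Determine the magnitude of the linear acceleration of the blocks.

I = MR² = (6.93)(0.105)² = 0.07640 kg·m².
Heavier block: m₁g − T₁ = m₁a. Lighter block: T₂ − m₂g = m₂a.
Pulley: (T₁ − T₂)R = Iα = I(a/R), so T₁ − T₂ = (I/R²)a = 1·M_p a = 6.930·a.
Adding the three: (m₁ − m₂)g = (m₁ + m₂ + 6.930)a, so a = (3.12 − 1.35)(9.81)/(3.12 + 1.35 + 6.930) = 1.523 m/s².

a ≈ 1.52 m/s²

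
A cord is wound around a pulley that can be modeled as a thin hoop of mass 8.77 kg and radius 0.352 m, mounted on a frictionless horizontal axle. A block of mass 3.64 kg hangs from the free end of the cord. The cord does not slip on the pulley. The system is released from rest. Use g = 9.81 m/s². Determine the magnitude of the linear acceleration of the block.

I = MR² = (8.77)(0.352)² = 1.087 kg·m².
Block: mg − T = ma. Pulley: TR = Iα. No-slip: a = αR, so T = (I/R²)a = 8.770·a.
Then mg = (m + 8.770)a, so a = (3.64)(9.81)/(3.64 + 8.770) = 2.877 m/s².

a ≈ 2.88 m/s²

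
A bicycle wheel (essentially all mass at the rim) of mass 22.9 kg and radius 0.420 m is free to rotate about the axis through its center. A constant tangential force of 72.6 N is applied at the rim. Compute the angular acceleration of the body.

I = MR² = (22.9)(0.420)² = 4.040 kg·m².
τ = F R = (72.6)(0.420) = 30.49 N·m.
Newton's second law for rotation, τ = Iα, gives α = τ/I = 30.49/4.040 = 7.548 rad/s².

α ≈ 7.55 rad/s²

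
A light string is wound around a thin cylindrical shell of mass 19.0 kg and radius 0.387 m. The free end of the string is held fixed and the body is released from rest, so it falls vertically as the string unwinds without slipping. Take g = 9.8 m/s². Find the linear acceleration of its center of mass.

Translation: Mg − T = Ma. Rotation about the center: TR = Iα with I = MR².
With a = αR: T = (I/R²)a = M a, so Mg = (1 + 1.000)Ma.
a = g/(1 + 1.000) = 9.8/2.000 = 4.900 m/s².

a ≈ 4.90 m/s²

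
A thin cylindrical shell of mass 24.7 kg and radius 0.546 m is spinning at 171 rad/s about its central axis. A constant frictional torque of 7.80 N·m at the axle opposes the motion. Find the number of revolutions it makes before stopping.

I = MR² = (24.7)(0.546)² = 7.363 kg·m².
The net torque has magnitude 7.80 N·m, opposing ω.
|α| = τ/I = 7.800/7.363 = 1.059 rad/s² (deceleration).
ω² = ω₀² − 2|α|θ with ω = 0 ⇒ θ = ω₀²/(2|α|) = 13800 rad = 2197 rev.

≈ 2200 revolutions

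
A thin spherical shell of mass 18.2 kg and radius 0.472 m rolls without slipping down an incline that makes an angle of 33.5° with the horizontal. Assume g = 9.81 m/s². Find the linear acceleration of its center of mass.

Translation along the incline: Mg sinθ − f = Ma.
Rotation about the center: fR = Iα with I = (2/3)MR². No-slip gives a = αR, so f = (I/R²)a = (2/3)M a.
Substituting: Mg sinθ = (1 + 0.6667)Ma, so a = g sinθ/(1 + 0.6667) = (9.81) sin 33.5° / 1.667 = 3.249 m/s².

a ≈ 3.25 m/s²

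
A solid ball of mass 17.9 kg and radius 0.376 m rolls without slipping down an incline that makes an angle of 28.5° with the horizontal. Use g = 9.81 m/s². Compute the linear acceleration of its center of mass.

Translation along the incline: Mg sinθ − f = Ma.
Rotation about the center: fR = Iα with I = (2/5)MR². No-slip gives a = αR, so f = (I/R²)a = (2/5)M a.
Substituting: Mg sinθ = (1 + 0.4000)Ma, so a = g sinθ/(1 + 0.4000) = (9.81) sin 28.5° / 1.400 = 3.344 m/s².

a ≈ 3.34 m/s²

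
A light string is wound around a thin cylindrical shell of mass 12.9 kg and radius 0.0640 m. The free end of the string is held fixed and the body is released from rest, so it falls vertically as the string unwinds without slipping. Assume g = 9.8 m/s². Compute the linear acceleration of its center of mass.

Translation: Mg − T = Ma. Rotation about the center: TR = Iα with I = MR².
With a = αR: T = (I/R²)a = M a, so Mg = (1 + 1.000)Ma.
a = g/(1 + 1.000) = 9.8/2.000 = 4.900 m/s².

a ≈ 4.90 m/s²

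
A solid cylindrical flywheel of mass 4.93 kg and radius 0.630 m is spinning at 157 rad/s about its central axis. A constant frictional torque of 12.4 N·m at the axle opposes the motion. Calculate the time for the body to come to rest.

I = ½MR² = (1/2)(4.93)(0.630)² = 0.9784 kg·m².
The net torque has magnitude 12.4 N·m, opposing ω.
|α| = τ/I = 12.40/0.9784 = 12.67 rad/s² (deceleration).
0 = ω₀ − |α|t ⇒ t = ω₀/|α| = 157/12.67 = 12.39 s.

t ≈ 12.4 s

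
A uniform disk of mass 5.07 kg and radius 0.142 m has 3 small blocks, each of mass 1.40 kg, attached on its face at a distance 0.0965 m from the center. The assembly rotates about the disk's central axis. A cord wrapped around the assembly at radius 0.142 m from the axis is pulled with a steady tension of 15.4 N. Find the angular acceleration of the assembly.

α ≈ 24.2 rad/s²

I_disk = ½MR² = ½(5.07)(0.142)² = 0.05112 kg·m².
I_blocks = 3·m·r² = 3(1.40)(0.0965)² = 0.03911 kg·m².
Total I = 0.09023 kg·m².
τ = F r = (15.4)(0.142) = 2.187 N·m.
α = τ/I = 2.187/0.09023 = 24.24 rad/s².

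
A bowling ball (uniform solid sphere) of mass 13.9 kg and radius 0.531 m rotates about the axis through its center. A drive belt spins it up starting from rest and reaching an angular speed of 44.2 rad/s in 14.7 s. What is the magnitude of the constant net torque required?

I = (2/5)MR² = (2/5)(13.9)(0.531)² = 1.568 kg·m².
α = Δω/Δt = (44.2 − 0)/14.7 = 3.007 rad/s².
τ = Iα = (1.568)(3.007) = 4.714 N·m.

τ ≈ 4.71 N·m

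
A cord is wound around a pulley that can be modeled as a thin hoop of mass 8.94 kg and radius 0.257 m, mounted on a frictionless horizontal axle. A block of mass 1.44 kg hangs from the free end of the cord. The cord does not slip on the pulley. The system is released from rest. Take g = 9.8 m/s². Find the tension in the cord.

T ≈ 12.2 N

I = MR² = (8.94)(0.257)² = 0.5905 kg·m².
Block: mg − T = ma. Pulley: TR = Iα. No-slip: a = αR, so T = (I/R²)a = 8.940·a.
Then mg = (m + 8.940)a, so a = (1.44)(9.8)/(1.44 + 8.940) = 1.360 m/s².
T = 8.940·a = 12.15 N.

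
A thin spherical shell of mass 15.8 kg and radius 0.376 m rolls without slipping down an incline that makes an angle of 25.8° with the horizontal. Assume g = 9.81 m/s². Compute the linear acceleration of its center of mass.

Translation along the incline: Mg sinθ − f = Ma.
Rotation about the center: fR = Iα with I = (2/3)MR². No-slip gives a = αR, so f = (I/R²)a = (2/3)M a.
Substituting: Mg sinθ = (1 + 0.6667)Ma, so a = g sinθ/(1 + 0.6667) = (9.81) sin 25.8° / 1.667 = 2.562 m/s².

a ≈ 2.56 m/s²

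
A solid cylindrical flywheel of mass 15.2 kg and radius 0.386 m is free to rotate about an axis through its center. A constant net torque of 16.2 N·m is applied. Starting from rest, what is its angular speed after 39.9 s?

I = ½MR² = (1/2)(15.2)(0.386)² = 1.132 kg·m².
α = τ/I = 16.2/1.132 = 14.31 rad/s².
ω = ω₀ + αt = 0 + (14.31)(39.9) = 570.8 rad/s.

ω ≈ 571 rad/s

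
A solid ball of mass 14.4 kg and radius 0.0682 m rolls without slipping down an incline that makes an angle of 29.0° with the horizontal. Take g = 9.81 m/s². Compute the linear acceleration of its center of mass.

a ≈ 3.40 m/s²

Translation along the incline: Mg sinθ − f = Ma.
Rotation about the center: fR = Iα with I = (2/5)MR². No-slip gives a = αR, so f = (I/R²)a = (2/5)M a.
Substituting: Mg sinθ = (1 + 0.4000)Ma, so a = g sinθ/(1 + 0.4000) = (9.81) sin 29.0° / 1.400 = 3.397 m/s².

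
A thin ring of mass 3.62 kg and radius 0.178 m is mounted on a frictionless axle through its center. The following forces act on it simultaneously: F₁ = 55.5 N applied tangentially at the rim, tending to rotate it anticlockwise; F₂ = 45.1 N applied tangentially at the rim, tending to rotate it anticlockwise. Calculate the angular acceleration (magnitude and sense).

α ≈ 156 rad/s², anticlockwise

I = MR² = (3.62)(0.178)² = 0.1147 kg·m².
Taking anticlockwise as positive: τ₁ = +(55.5)(0.178) = +9.879 N·m; τ₂ = +(45.1)(0.178) = +8.028 N·m.
Net torque τ = 17.91 N·m.
α = τ/I = 17.91/0.1147 = 156.1 rad/s².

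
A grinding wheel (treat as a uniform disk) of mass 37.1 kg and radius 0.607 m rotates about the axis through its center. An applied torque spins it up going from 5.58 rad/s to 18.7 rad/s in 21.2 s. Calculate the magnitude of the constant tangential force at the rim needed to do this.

F ≈ 6.97 N

I = ½MR² = (1/2)(37.1)(0.607)² = 6.835 kg·m².
α = Δω/Δt = (18.7 − 5.58)/21.2 = 0.6189 rad/s².
The required torque is τ = Iα = (6.835)(0.6189) = 4.230 N·m.
A tangential force at the rim gives τ = FR, so F = τ/R = 4.230/0.607 = 6.968 N.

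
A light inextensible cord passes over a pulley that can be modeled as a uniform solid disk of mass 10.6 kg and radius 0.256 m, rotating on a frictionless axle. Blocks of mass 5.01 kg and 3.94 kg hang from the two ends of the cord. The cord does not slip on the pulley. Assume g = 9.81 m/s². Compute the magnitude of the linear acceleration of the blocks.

a ≈ 0.737 m/s²

I = ½MR² = (1/2)(10.6)(0.256)² = 0.3473 kg·m².
Heavier block: m₁g − T₁ = m₁a. Lighter block: T₂ − m₂g = m₂a.
Pulley: (T₁ − T₂)R = Iα = I(a/R), so T₁ − T₂ = (I/R²)a = (1/2)M_p a = 5.300·a.
Adding the three: (m₁ − m₂)g = (m₁ + m₂ + 5.300)a, so a = (5.01 − 3.94)(9.81)/(5.01 + 3.94 + 5.300) = 0.7366 m/s².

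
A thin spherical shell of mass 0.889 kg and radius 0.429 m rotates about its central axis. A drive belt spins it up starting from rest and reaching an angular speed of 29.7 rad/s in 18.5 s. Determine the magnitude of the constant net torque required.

τ ≈ 0.175 N·m

I = (2/3)MR² = (2/3)(0.889)(0.429)² = 0.1091 kg·m².
α = Δω/Δt = (29.7 − 0)/18.5 = 1.605 rad/s².
τ = Iα = (0.1091)(1.605) = 0.1751 N·m.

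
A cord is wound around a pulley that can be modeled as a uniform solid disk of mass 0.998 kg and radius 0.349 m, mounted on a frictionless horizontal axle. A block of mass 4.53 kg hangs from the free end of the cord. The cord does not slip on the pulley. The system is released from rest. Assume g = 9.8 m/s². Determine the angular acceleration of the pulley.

α ≈ 25.3 rad/s²

I = ½MR² = (1/2)(0.998)(0.349)² = 0.06078 kg·m².
Block: mg − T = ma. Pulley: TR = Iα. No-slip: a = αR, so T = (I/R²)a = 0.4990·a.
Then mg = (m + 0.4990)a, so a = (4.53)(9.8)/(4.53 + 0.4990) = 8.828 m/s².
α = a/R = 8.828/0.349 = 25.29 rad/s².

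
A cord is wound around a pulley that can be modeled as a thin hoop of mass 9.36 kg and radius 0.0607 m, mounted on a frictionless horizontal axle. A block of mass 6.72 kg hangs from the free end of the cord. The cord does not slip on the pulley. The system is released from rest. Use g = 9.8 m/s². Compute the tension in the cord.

I = MR² = (9.36)(0.0607)² = 0.03449 kg·m².
Block: mg − T = ma. Pulley: TR = Iα. No-slip: a = αR, so T = (I/R²)a = 9.360·a.
Then mg = (m + 9.360)a, so a = (6.72)(9.8)/(6.72 + 9.360) = 4.096 m/s².
T = 9.360·a = 38.33 N.

T ≈ 38.3 N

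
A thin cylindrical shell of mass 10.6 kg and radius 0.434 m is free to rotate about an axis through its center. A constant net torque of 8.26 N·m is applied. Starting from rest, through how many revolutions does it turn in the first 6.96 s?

I = MR² = (10.6)(0.434)² = 1.997 kg·m².
α = τ/I = 8.26/1.997 = 4.137 rad/s².
θ = ½αt² = ½(4.137)(6.96)² = 100.2 rad.
Revolutions = θ/(2π) = 15.95.

≈ 15.9 revolutions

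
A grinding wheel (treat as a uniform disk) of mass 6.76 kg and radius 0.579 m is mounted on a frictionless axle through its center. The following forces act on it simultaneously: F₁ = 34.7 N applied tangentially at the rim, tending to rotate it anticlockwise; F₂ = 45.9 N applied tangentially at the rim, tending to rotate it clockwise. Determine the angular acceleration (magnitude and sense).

I = ½MR² = (1/2)(6.76)(0.579)² = 1.133 kg·m².
Taking anticlockwise as positive: τ₁ = +(34.7)(0.579) = +20.09 N·m; τ₂ = −(45.9)(0.579) = −26.58 N·m.
Net torque τ = -6.485 N·m.
α = τ/I = -6.485/1.133 = -5.723 rad/s².

α ≈ 5.72 rad/s², clockwise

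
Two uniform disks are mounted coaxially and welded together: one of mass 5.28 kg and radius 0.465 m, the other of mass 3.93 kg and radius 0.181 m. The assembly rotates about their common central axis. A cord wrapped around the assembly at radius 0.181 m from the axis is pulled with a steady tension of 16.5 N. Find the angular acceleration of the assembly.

α ≈ 4.70 rad/s²

I = ½M₁R₁² + ½M₂R₂² = ½(5.28)(0.465)² + ½(3.93)(0.181)² = 0.6352 kg·m².
τ = F r = (16.5)(0.181) = 2.986 N·m.
α = τ/I = 2.986/0.6352 = 4.702 rad/s².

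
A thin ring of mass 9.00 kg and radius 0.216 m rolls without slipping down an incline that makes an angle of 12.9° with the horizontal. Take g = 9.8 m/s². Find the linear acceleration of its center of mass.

a ≈ 1.09 m/s²

Translation along the incline: Mg sinθ − f = Ma.
Rotation about the center: fR = Iα with I = MR². No-slip gives a = αR, so f = (I/R²)a = M a.
Substituting: Mg sinθ = (1 + 1.000)Ma, so a = g sinθ/(1 + 1.000) = (9.8) sin 12.9° / 2.000 = 1.094 m/s².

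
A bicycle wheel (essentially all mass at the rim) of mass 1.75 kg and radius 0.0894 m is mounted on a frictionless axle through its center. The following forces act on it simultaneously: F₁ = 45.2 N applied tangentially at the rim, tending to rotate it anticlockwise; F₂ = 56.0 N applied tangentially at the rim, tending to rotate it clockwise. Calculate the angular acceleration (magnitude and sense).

I = MR² = (1.75)(0.0894)² = 0.01399 kg·m².
Taking anticlockwise as positive: τ₁ = +(45.2)(0.0894) = +4.041 N·m; τ₂ = −(56.0)(0.0894) = −5.006 N·m.
Net torque τ = -0.9655 N·m.
α = τ/I = -0.9655/0.01399 = -69.03 rad/s².

α ≈ 69.0 rad/s², clockwise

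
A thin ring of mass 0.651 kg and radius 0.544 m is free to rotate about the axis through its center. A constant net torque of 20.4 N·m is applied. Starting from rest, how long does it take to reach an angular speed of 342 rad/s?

t ≈ 3.23 s

I = MR² = (0.651)(0.544)² = 0.1927 kg·m².
α = τ/I = 20.4/0.1927 = 105.9 rad/s².
ω = αt ⇒ t = ω/α = 342/105.9 = 3.230 s.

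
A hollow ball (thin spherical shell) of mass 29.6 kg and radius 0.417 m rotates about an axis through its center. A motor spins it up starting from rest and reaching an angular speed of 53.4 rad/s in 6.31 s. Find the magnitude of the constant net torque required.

I = (2/3)MR² = (2/3)(29.6)(0.417)² = 3.431 kg·m².
α = Δω/Δt = (53.4 − 0)/6.31 = 8.463 rad/s².
τ = Iα = (3.431)(8.463) = 29.04 N·m.

τ ≈ 29.0 N·m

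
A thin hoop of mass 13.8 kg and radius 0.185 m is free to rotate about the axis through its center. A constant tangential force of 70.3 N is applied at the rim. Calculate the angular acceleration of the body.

I = MR² = (13.8)(0.185)² = 0.4723 kg·m².
τ = F R = (70.3)(0.185) = 13.01 N·m.
Newton's second law for rotation, τ = Iα, gives α = τ/I = 13.01/0.4723 = 27.54 rad/s².

α ≈ 27.5 rad/s²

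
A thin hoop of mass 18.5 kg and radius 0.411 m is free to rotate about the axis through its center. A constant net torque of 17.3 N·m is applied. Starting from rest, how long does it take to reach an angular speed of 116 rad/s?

I = MR² = (18.5)(0.411)² = 3.125 kg·m².
α = τ/I = 17.3/3.125 = 5.536 rad/s².
ω = αt ⇒ t = ω/α = 116/5.536 = 20.95 s.

t ≈ 21.0 s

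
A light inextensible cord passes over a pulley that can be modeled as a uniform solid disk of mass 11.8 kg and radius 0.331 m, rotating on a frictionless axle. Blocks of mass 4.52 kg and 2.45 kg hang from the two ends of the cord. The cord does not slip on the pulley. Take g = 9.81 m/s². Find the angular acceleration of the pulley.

α ≈ 4.77 rad/s²

I = ½MR² = (1/2)(11.8)(0.331)² = 0.6464 kg·m².
Heavier block: m₁g − T₁ = m₁a. Lighter block: T₂ − m₂g = m₂a.
Pulley: (T₁ − T₂)R = Iα = I(a/R), so T₁ − T₂ = (I/R²)a = (1/2)M_p a = 5.900·a.
Adding the three: (m₁ − m₂)g = (m₁ + m₂ + 5.900)a, so a = (4.52 − 2.45)(9.81)/(4.52 + 2.45 + 5.900) = 1.578 m/s².
α = a/R = 1.578/0.331 = 4.767 rad/s².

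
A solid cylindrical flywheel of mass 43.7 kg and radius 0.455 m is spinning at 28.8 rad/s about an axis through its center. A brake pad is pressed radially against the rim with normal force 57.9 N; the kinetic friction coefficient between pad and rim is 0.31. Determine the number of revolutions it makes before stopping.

I = ½MR² = (1/2)(43.7)(0.455)² = 4.523 kg·m².
Friction force f = μN = (0.31)(57.9) = 17.95 N at the rim; torque magnitude τ = fR = 8.167 N·m, opposing ω.
|α| = τ/I = 8.167/4.523 = 1.805 rad/s² (deceleration).
ω² = ω₀² − 2|α|θ with ω = 0 ⇒ θ = ω₀²/(2|α|) = 229.7 rad = 36.56 rev.

≈ 36.6 revolutions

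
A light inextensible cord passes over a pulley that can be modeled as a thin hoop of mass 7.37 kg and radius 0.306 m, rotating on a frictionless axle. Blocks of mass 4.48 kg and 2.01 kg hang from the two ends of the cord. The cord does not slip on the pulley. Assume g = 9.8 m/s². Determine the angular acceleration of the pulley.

I = MR² = (7.37)(0.306)² = 0.6901 kg·m².
Heavier block: m₁g − T₁ = m₁a. Lighter block: T₂ − m₂g = m₂a.
Pulley: (T₁ − T₂)R = Iα = I(a/R), so T₁ − T₂ = (I/R²)a = 1·M_p a = 7.370·a.
Adding the three: (m₁ − m₂)g = (m₁ + m₂ + 7.370)a, so a = (4.48 − 2.01)(9.8)/(4.48 + 2.01 + 7.370) = 1.746 m/s².
α = a/R = 1.746/0.306 = 5.707 rad/s².

α ≈ 5.71 rad/s²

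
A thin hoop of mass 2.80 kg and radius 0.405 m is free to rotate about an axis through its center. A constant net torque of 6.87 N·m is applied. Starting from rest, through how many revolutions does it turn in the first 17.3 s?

I = MR² = (2.80)(0.405)² = 0.4593 kg·m².
α = τ/I = 6.87/0.4593 = 14.96 rad/s².
θ = ½αt² = ½(14.96)(17.3)² = 2238 rad.
Revolutions = θ/(2π) = 356.3.

≈ 356 revolutions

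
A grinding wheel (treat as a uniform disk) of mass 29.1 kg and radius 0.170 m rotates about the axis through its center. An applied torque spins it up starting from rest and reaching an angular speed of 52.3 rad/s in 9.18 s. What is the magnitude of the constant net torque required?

I = ½MR² = (1/2)(29.1)(0.170)² = 0.4205 kg·m².
α = Δω/Δt = (52.3 − 0)/9.18 = 5.697 rad/s².
τ = Iα = (0.4205)(5.697) = 2.396 N·m.

τ ≈ 2.40 N·m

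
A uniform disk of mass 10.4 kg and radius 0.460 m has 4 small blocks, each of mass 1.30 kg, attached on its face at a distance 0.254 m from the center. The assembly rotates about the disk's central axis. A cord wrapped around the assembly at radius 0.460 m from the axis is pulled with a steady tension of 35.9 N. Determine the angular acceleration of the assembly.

α ≈ 11.5 rad/s²

I_disk = ½MR² = ½(10.4)(0.460)² = 1.100 kg·m².
I_blocks = 4·m·r² = 4(1.30)(0.254)² = 0.3355 kg·m².
Total I = 1.436 kg·m².
τ = F r = (35.9)(0.460) = 16.51 N·m.
α = τ/I = 16.51/1.436 = 11.50 rad/s².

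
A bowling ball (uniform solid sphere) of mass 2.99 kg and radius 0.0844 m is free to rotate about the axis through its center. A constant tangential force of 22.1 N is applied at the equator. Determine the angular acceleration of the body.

α ≈ 219 rad/s²

I = (2/5)MR² = (2/5)(2.99)(0.0844)² = 0.008520 kg·m².
τ = F R = (22.1)(0.0844) = 1.865 N·m.
From τ = Iα: α = 1.865/0.008520 = 218.9 rad/s².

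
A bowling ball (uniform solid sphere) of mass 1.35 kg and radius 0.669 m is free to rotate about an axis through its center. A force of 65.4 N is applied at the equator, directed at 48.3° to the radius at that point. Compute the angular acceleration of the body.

I = (2/5)MR² = (2/5)(1.35)(0.669)² = 0.2417 kg·m².
Only the tangential component produces torque: τ = F R sinθ = (65.4)(0.669) sin 48.3° = 32.67 N·m.
Newton's second law for rotation, τ = Iα, gives α = τ/I = 32.67/0.2417 = 135.2 rad/s².

α ≈ 135 rad/s²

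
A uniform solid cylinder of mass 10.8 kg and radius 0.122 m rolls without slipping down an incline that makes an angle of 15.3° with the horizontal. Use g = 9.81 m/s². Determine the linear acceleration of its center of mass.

Translation along the incline: Mg sinθ − f = Ma.
Rotation about the center: fR = Iα with I = ½MR². No-slip gives a = αR, so f = (I/R²)a = (1/2)M a.
Substituting: Mg sinθ = (1 + 0.5000)Ma, so a = g sinθ/(1 + 0.5000) = (9.81) sin 15.3° / 1.500 = 1.726 m/s².

a ≈ 1.73 m/s²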